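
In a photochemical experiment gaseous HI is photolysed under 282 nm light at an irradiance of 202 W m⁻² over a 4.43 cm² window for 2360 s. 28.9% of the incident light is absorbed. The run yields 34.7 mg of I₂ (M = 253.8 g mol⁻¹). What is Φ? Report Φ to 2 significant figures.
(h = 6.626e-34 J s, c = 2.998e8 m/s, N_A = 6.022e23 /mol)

Product: 34.7 mg / 253.8 g mol⁻¹ = 1.367e-4 mol.
Photon energy at 282 nm: hc/λ = (6.626e-34)(2.998e8)/(282e-9) = 7.044e-19 J.
Energy delivered: (202 W m⁻²)(4.43e-4 m²)(2360 s) = 211.2 J.
Photons incident: 211.2 / 7.044e-19 = 2.998e20, i.e. 2.998e20/6.022e23 = 4.978e-4 mol.
Photons absorbed: 0.289 × 4.978e-4 = 1.439e-4 mol.
Φ = 1.367e-4 mol / 1.439e-4 mol photons = 0.95.

Φ = 0.95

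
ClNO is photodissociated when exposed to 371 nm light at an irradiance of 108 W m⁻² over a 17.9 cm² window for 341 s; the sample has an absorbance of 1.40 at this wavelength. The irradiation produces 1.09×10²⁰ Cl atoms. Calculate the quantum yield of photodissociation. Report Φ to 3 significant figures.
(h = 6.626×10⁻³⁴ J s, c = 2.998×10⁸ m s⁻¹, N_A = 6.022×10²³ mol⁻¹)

Product: 1.09×10²⁰ / 6.022×10²³ = 1.810×10⁻⁴ mol.
Photon energy at 371 nm: hc/λ = (6.626×10⁻³⁴)(2.998×10⁸)/(371×10⁻⁹) = 5.354×10⁻¹⁹ J.
Energy delivered: (108 W m⁻²)(17.9×10⁻⁴ m²)(341 s) = 65.92 J.
Photons incident: 65.92 / 5.354×10⁻¹⁹ = 1.231×10²⁰, i.e. 1.231×10²⁰/6.022×10²³ = 2.044×10⁻⁴ mol.
Fraction absorbed: 1 − 10^(−1.40) = 0.9602.
Photons absorbed: 0.9602 × 2.044×10⁻⁴ = 1.963×10⁻⁴ mol.
Φ = 1.810×10⁻⁴ mol / 1.963×10⁻⁴ mol photons = 0.922.

Φ = 0.922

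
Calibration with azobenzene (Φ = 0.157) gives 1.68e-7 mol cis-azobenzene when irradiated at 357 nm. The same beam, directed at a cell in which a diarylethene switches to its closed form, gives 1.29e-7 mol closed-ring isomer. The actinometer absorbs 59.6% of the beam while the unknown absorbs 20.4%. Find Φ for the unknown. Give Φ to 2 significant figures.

Φ = 0.35

Photons absorbed by the actinometer: 1.68e-7 / 0.157 = 1.070e-6 mol.
Incident flux: 1.070e-6 / 0.596 = 1.795e-6 einstein.
Absorbed by unknown: 0.204 × 1.795e-6 = 3.662e-7 mol.
Φ(unknown) = 1.29e-7 / 3.662e-7 = 0.35.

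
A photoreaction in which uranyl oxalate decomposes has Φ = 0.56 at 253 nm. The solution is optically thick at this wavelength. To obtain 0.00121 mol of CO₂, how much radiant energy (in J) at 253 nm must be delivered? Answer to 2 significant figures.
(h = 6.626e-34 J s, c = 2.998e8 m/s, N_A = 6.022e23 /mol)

Photons that must be absorbed: 0.00121 / 0.56 = 0.002161 mol.
Photon energy: hc/λ = 7.852e-19 J; per mole, 4.728e5 J mol⁻¹.
Energy required: 0.002161 × 4.728e5 = 1000 J.

1000 J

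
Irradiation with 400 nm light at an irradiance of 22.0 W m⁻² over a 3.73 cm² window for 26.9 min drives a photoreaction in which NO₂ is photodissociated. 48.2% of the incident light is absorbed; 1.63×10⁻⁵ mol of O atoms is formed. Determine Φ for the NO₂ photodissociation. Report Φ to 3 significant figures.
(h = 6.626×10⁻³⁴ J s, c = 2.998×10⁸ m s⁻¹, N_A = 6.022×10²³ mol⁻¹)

Photon energy at 400 nm: hc/λ = (6.626×10⁻³⁴)(2.998×10⁸)/(400×10⁻⁹) = 4.966×10⁻¹⁹ J.
Energy delivered: (22.0 W m⁻²)(3.73×10⁻⁴ m²)(1614 s) = 13.24 J.
Photons incident: 13.24 / 4.966×10⁻¹⁹ = 2.666×10¹⁹, i.e. 2.666×10¹⁹/6.022×10²³ = 4.427×10⁻⁵ mol.
Photons absorbed: 0.482 × 4.427×10⁻⁵ = 2.134×10⁻⁵ mol.
Φ = 1.63×10⁻⁵ mol / 2.134×10⁻⁵ mol photons = 0.764.

Φ = 0.764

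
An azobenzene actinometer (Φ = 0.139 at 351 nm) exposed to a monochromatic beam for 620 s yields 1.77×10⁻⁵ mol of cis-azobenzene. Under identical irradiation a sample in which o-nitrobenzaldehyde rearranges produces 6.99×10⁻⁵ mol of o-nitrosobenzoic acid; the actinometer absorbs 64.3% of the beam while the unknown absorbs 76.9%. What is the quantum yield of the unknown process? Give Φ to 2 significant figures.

Φ = 0.46

Photons absorbed by the actinometer: 1.77×10⁻⁵ / 0.139 = 1.273×10⁻⁴ mol.
Incident flux: 1.273×10⁻⁴ / 0.643 = 1.980×10⁻⁴ einstein.
Absorbed by unknown: 0.769 × 1.980×10⁻⁴ = 1.523×10⁻⁴ mol.
Φ(unknown) = 6.99×10⁻⁵ / 1.523×10⁻⁴ = 0.46.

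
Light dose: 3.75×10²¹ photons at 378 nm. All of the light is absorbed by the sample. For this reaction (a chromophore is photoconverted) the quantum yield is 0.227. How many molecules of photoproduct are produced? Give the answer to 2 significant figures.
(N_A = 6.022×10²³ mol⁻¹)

8.5×10²⁰ molecules

Moles of photons: 3.75×10²¹ / 6.022×10²³ = 0.006227 mol.
Product: Φ × n_abs = 0.227 × 0.006227 = 0.001414 mol.
As a count: 0.001414 × 6.022×10²³ = 8.5×10²⁰.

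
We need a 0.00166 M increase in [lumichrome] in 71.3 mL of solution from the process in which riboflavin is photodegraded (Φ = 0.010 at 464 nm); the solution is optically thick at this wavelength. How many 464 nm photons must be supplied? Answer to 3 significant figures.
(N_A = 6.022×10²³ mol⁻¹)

7.13×10²¹ photons

Product: (0.00166 M)(0.0713 L) = 1.184×10⁻⁴ mol.
Photons that must be absorbed: 1.184×10⁻⁴ / 0.010 = 0.01184 mol.
Photon count: 0.01184 × 6.022×10²³ = 7.13×10²¹.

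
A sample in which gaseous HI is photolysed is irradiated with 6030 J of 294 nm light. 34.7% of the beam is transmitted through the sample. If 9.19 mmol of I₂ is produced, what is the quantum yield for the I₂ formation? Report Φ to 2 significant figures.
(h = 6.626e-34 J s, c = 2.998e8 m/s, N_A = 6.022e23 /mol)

Φ = 0.95

Product: 9.19 mmol = 0.00919 mol.
Photon energy at 294 nm: hc/λ = (6.626e-34)(2.998e8)/(294e-9) = 6.757e-19 J.
Photons incident: 6030 / 6.757e-19 = 8.924e21, i.e. 8.924e21/6.022e23 = 0.01482 mol.
Fraction absorbed: 1 − 34.7/100 = 0.6530.
Photons absorbed: 0.6530 × 0.01482 = 0.009677 mol.
Φ = 0.00919 mol / 0.009677 mol photons = 0.95.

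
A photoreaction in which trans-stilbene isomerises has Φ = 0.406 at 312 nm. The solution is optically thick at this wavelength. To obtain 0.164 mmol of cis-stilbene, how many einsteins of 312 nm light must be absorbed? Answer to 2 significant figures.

4.0×10⁻⁴ einstein

Product: 0.164 mmol = 1.64×10⁻⁴ mol.
Photons that must be absorbed: 1.64×10⁻⁴ / 0.406 = 4.039×10⁻⁴ mol.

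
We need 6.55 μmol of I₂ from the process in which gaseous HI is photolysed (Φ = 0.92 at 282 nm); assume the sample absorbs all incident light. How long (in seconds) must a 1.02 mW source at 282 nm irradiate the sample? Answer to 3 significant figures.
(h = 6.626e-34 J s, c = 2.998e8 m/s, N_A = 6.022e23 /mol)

Product: 6.55 μmol = 6.55e-6 mol.
Photons that must be absorbed: 6.55e-6 / 0.92 = 7.120e-6 mol.
Photon energy: hc/λ = 7.044e-19 J; per mole, 4.242e5 J mol⁻¹.
Energy required: 7.120e-6 × 4.242e5 = 3.020 J.
Time: 3.020 J / 0.00102 W = 2960 s.

t ≈ 2960 s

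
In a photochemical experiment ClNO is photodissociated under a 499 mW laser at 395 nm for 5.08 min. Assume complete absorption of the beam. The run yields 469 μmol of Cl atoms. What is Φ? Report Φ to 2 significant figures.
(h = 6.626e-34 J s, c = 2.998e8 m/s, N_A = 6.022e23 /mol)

Φ = 0.93

Product: 469 μmol = 4.69e-4 mol.
Photon energy at 395 nm: hc/λ = (6.626e-34)(2.998e8)/(395e-9) = 5.029e-19 J.
Energy delivered: (499 mW)(304.8 s) = 152.1 J.
Photons incident: 152.1 / 5.029e-19 = 3.024e20, i.e. 3.024e20/6.022e23 = 5.022e-4 mol.
Φ = 4.69e-4 mol / 5.022e-4 mol photons = 0.93.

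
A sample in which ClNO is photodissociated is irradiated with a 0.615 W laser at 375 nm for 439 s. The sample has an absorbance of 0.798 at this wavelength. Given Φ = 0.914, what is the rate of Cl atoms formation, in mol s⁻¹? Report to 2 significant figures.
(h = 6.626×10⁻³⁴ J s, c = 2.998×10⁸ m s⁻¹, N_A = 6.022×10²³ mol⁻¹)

Photon energy at 375 nm: hc/λ = (6.626×10⁻³⁴)(2.998×10⁸)/(375×10⁻⁹) = 5.297×10⁻¹⁹ J.
Energy delivered: (0.615 W)(439 s) = 270.0 J.
Photons incident: 270.0 / 5.297×10⁻¹⁹ = 5.097×10²⁰, i.e. 5.097×10²⁰/6.022×10²³ = 8.464×10⁻⁴ mol.
Fraction absorbed: 1 − 10^(−0.798) = 0.8408.
Photons absorbed: 0.8408 × 8.464×10⁻⁴ = 7.117×10⁻⁴ mol.
Product formed: 0.914 × 7.117×10⁻⁴ = 6.505×10⁻⁴ mol.
Rate: 6.505×10⁻⁴ / 439 s = 1.5×10⁻⁶ mol s⁻¹.

1.5×10⁻⁶ mol s⁻¹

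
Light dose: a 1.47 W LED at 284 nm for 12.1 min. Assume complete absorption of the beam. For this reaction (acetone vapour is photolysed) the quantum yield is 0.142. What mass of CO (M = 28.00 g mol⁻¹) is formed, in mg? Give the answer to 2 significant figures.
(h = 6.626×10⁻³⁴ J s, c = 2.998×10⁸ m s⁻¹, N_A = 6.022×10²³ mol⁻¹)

Photon energy at 284 nm: hc/λ = (6.626×10⁻³⁴)(2.998×10⁸)/(284×10⁻⁹) = 6.995×10⁻¹⁹ J.
Energy delivered: (1.47 W)(726 s) = 1067 J.
Photons incident: 1067 / 6.995×10⁻¹⁹ = 1.525×10²¹, i.e. 1.525×10²¹/6.022×10²³ = 0.002532 mol.
Product: Φ × n_abs = 0.142 × 0.002532 = 3.595×10⁻⁴ mol.
Mass: 3.595×10⁻⁴ × 28.00 = 0.01007 g = 10 mg.

10 mg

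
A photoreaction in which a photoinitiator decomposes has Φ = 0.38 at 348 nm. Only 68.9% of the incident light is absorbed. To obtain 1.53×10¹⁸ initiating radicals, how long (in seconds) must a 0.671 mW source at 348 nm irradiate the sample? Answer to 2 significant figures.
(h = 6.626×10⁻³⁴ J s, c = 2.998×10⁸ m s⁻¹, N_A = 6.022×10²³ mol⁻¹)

t ≈ 5000 s

Product: 1.53×10¹⁸ / 6.022×10²³ = 2.541×10⁻⁶ mol.
Photons that must be absorbed: 2.541×10⁻⁶ / 0.38 = 6.687×10⁻⁶ mol.
Incident photons needed: 6.687×10⁻⁶ / 0.689 = 9.705×10⁻⁶ mol.
Photon energy: hc/λ = 5.708×10⁻¹⁹ J; per mole, 3.437×10⁵ J mol⁻¹.
Energy required: 9.705×10⁻⁶ × 3.437×10⁵ = 3.336 J.
Time: 3.336 J / 0.000671 W = 5000 s.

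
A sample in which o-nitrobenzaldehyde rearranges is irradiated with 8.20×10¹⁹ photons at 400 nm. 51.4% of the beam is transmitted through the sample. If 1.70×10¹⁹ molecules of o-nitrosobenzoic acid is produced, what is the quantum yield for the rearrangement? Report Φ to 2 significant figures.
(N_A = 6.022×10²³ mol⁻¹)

Product: 1.70×10¹⁹ / 6.022×10²³ = 2.823×10⁻⁵ mol.
Moles of photons: 8.20×10¹⁹ / 6.022×10²³ = 1.362×10⁻⁴ mol.
Fraction absorbed: 1 − 51.4/100 = 0.4860.
Photons absorbed: 0.4860 × 1.362×10⁻⁴ = 6.619×10⁻⁵ mol.
Φ = 2.823×10⁻⁵ mol / 6.619×10⁻⁵ mol photons = 0.43.

Φ = 0.43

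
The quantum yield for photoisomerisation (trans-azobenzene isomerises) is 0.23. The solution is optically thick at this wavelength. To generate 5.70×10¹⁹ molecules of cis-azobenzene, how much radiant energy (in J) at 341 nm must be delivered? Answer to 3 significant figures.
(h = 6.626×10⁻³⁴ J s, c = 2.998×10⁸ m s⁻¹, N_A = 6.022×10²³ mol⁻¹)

Product: 5.70×10¹⁹ / 6.022×10²³ = 9.465×10⁻⁵ mol.
Photons that must be absorbed: 9.465×10⁻⁵ / 0.23 = 4.115×10⁻⁴ mol.
Photon energy: hc/λ = 5.825×10⁻¹⁹ J; per mole, 3.508×10⁵ J mol⁻¹.
Energy required: 4.115×10⁻⁴ × 3.508×10⁵ = 144 J.

144 J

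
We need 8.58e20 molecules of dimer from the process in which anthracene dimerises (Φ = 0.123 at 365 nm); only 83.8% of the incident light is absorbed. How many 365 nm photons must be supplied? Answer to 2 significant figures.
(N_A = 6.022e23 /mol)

8.3e21 photons

Product: 8.58e20 / 6.022e23 = 0.001425 mol.
Photons that must be absorbed: 0.001425 / 0.123 = 0.01159 mol.
Incident photons needed: 0.01159 / 0.838 = 0.01383 mol.
Photon count: 0.01383 × 6.022e23 = 8.3e21.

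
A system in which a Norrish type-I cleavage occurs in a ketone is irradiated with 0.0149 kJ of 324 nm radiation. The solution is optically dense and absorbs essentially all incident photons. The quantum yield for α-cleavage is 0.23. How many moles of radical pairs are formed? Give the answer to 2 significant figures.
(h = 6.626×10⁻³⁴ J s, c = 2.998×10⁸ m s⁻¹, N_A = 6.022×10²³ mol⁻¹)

9.3×10⁻⁶ mol

Photon energy at 324 nm: hc/λ = (6.626×10⁻³⁴)(2.998×10⁸)/(324×10⁻⁹) = 6.131×10⁻¹⁹ J.
Incident energy: 0.0149 kJ = 14.9 J.
Photons incident: 14.9 / 6.131×10⁻¹⁹ = 2.430×10¹⁹, i.e. 2.430×10¹⁹/6.022×10²³ = 4.035×10⁻⁵ mol.
Product: Φ × n_abs = 0.23 × 4.035×10⁻⁵ = 9.281×10⁻⁶ mol.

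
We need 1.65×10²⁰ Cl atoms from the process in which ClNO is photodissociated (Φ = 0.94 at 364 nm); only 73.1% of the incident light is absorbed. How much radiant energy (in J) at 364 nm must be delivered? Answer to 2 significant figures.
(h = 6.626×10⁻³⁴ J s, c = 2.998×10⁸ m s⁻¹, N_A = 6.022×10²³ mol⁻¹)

130 J

Product: 1.65×10²⁰ / 6.022×10²³ = 2.740×10⁻⁴ mol.
Photons that must be absorbed: 2.740×10⁻⁴ / 0.94 = 2.915×10⁻⁴ mol.
Incident photons needed: 2.915×10⁻⁴ / 0.731 = 3.988×10⁻⁴ mol.
Photon energy: hc/λ = 5.457×10⁻¹⁹ J; per mole, 3.286×10⁵ J mol⁻¹.
Energy required: 3.988×10⁻⁴ × 3.286×10⁵ = 130 J.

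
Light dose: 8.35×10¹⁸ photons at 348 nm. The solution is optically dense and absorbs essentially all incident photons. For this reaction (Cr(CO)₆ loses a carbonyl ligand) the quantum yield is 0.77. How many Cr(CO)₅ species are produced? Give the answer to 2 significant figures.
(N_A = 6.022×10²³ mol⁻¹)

Moles of photons: 8.35×10¹⁸ / 6.022×10²³ = 1.387×10⁻⁵ mol.
Product: Φ × n_abs = 0.77 × 1.387×10⁻⁵ = 1.068×10⁻⁵ mol.
As a count: 1.068×10⁻⁵ × 6.022×10²³ = 6.4×10¹⁸.

6.4×10¹⁸ species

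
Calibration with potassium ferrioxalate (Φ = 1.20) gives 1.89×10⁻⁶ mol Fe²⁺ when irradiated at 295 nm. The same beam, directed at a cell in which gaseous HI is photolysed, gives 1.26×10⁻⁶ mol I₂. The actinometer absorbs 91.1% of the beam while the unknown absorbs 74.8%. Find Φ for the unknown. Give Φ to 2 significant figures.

Photons absorbed by the actinometer: 1.89×10⁻⁶ / 1.20 = 1.575×10⁻⁶ mol.
Incident flux: 1.575×10⁻⁶ / 0.911 = 1.729×10⁻⁶ einstein.
Absorbed by unknown: 0.748 × 1.729×10⁻⁶ = 1.293×10⁻⁶ mol.
Φ(unknown) = 1.26×10⁻⁶ / 1.293×10⁻⁶ = 0.97.

Φ = 0.97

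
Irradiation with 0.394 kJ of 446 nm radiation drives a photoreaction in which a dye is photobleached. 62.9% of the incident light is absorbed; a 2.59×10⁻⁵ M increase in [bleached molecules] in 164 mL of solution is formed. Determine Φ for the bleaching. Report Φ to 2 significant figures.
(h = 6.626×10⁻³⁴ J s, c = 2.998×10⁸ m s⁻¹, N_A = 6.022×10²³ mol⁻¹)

Φ = 0.0046

Product: (2.59×10⁻⁵ M)(0.164 L) = 4.248×10⁻⁶ mol.
Photon energy at 446 nm: hc/λ = (6.626×10⁻³⁴)(2.998×10⁸)/(446×10⁻⁹) = 4.454×10⁻¹⁹ J.
Incident energy: 0.394 kJ = 394 J.
Photons incident: 394 / 4.454×10⁻¹⁹ = 8.846×10²⁰, i.e. 8.846×10²⁰/6.022×10²³ = 0.001469 mol.
Photons absorbed: 0.629 × 0.001469 = 9.240×10⁻⁴ mol.
Φ = 4.248×10⁻⁶ mol / 9.240×10⁻⁴ mol photons = 0.0046.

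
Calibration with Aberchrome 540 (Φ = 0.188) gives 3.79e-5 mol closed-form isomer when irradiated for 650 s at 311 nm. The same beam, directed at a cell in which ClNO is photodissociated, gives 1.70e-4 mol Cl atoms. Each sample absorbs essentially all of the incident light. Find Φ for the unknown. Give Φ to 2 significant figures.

Φ = 0.84

Photons absorbed by the actinometer: 3.79e-5 / 0.188 = 2.016e-4 mol.
Φ(unknown) = 1.70e-4 / 2.016e-4 = 0.84.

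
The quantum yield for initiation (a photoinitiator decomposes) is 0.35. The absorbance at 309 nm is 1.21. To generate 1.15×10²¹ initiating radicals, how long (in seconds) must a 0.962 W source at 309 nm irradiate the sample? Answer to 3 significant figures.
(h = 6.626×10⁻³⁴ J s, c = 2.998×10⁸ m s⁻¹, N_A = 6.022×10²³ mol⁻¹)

Product: 1.15×10²¹ / 6.022×10²³ = 0.001910 mol.
Photons that must be absorbed: 0.001910 / 0.35 = 0.005457 mol.
Fraction absorbed: 1 − 10^(−1.21) = 0.9383.
Incident photons needed: 0.005457 / 0.9383 = 0.005816 mol.
Photon energy: hc/λ = 6.429×10⁻¹⁹ J; per mole, 3.872×10⁵ J mol⁻¹.
Energy required: 0.005816 × 3.872×10⁵ = 2252 J.
Time: 2252 J / 0.962 W = 2340 s.

t ≈ 2340 s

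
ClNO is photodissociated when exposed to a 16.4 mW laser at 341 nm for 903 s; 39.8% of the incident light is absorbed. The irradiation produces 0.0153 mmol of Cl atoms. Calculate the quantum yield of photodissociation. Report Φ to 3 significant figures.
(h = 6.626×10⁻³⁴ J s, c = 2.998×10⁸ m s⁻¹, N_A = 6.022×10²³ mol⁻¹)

Product: 0.0153 mmol = 1.53×10⁻⁵ mol.
Photon energy at 341 nm: hc/λ = (6.626×10⁻³⁴)(2.998×10⁸)/(341×10⁻⁹) = 5.825×10⁻¹⁹ J.
Energy delivered: (16.4 mW)(903 s) = 14.81 J.
Photons incident: 14.81 / 5.825×10⁻¹⁹ = 2.542×10¹⁹, i.e. 2.542×10¹⁹/6.022×10²³ = 4.221×10⁻⁵ mol.
Photons absorbed: 0.398 × 4.221×10⁻⁵ = 1.680×10⁻⁵ mol.
Φ = 1.53×10⁻⁵ mol / 1.680×10⁻⁵ mol photons = 0.911.

Φ = 0.911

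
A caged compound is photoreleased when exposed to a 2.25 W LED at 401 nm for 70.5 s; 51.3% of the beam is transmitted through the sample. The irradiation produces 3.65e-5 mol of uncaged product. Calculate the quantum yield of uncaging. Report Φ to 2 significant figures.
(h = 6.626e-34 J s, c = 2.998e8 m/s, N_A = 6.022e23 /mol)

Φ = 0.14

Photon energy at 401 nm: hc/λ = (6.626e-34)(2.998e8)/(401e-9) = 4.954e-19 J.
Energy delivered: (2.25 W)(70.5 s) = 158.6 J.
Photons incident: 158.6 / 4.954e-19 = 3.201e20, i.e. 3.201e20/6.022e23 = 5.316e-4 mol.
Fraction absorbed: 1 − 51.3/100 = 0.4870.
Photons absorbed: 0.4870 × 5.316e-4 = 2.589e-4 mol.
Φ = 3.65e-5 mol / 2.589e-4 mol photons = 0.14.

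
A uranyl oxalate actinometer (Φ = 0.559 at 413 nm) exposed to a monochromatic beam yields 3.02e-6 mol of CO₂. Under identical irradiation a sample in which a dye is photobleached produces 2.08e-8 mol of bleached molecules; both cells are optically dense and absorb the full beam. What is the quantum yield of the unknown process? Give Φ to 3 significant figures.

Φ = 0.00385

Photons absorbed by the actinometer: 3.02e-6 / 0.559 = 5.403e-6 mol.
Φ(unknown) = 2.08e-8 / 5.403e-6 = 0.00385.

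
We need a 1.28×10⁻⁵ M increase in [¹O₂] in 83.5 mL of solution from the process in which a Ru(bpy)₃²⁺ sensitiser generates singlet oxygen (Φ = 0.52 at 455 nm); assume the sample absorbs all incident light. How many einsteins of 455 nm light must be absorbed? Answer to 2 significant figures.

2.1×10⁻⁶ einstein

Product: (1.28×10⁻⁵ M)(0.0835 L) = 1.069×10⁻⁶ mol.
Photons that must be absorbed: 1.069×10⁻⁶ / 0.52 = 2.056×10⁻⁶ mol.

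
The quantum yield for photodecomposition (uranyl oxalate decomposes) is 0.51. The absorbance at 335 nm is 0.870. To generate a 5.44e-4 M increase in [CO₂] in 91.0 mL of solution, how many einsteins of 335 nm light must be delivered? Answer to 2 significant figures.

1.1e-4 einstein

Product: (5.44e-4 M)(0.091 L) = 4.950e-5 mol.
Photons that must be absorbed: 4.950e-5 / 0.51 = 9.706e-5 mol.
Fraction absorbed: 1 − 10^(−0.870) = 0.8651.
Incident photons needed: 9.706e-5 / 0.8651 = 1.122e-4 mol.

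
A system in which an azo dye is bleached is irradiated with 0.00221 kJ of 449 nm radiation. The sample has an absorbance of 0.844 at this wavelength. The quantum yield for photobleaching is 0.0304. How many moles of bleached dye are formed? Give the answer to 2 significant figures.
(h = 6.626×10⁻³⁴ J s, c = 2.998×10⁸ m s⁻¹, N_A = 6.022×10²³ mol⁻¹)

2.2×10⁻⁷ mol

Photon energy at 449 nm: hc/λ = (6.626×10⁻³⁴)(2.998×10⁸)/(449×10⁻⁹) = 4.424×10⁻¹⁹ J.
Incident energy: 0.00221 kJ = 2.21 J.
Photons incident: 2.21 / 4.424×10⁻¹⁹ = 4.995×10¹⁸, i.e. 4.995×10¹⁸/6.022×10²³ = 8.295×10⁻⁶ mol.
Fraction absorbed: 1 − 10^(−0.844) = 0.8568.
Photons absorbed: 0.8568 × 8.295×10⁻⁶ = 7.107×10⁻⁶ mol.
Product: Φ × n_abs = 0.0304 × 7.107×10⁻⁶ = 2.161×10⁻⁷ mol.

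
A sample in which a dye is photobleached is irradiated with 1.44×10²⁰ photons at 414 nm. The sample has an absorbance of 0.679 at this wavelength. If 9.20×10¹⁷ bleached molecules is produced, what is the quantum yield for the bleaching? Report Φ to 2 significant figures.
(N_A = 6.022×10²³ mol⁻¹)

Φ = 0.0081

Product: 9.20×10¹⁷ / 6.022×10²³ = 1.528×10⁻⁶ mol.
Moles of photons: 1.44×10²⁰ / 6.022×10²³ = 2.391×10⁻⁴ mol.
Fraction absorbed: 1 − 10^(−0.679) = 0.7906.
Photons absorbed: 0.7906 × 2.391×10⁻⁴ = 1.890×10⁻⁴ mol.
Φ = 1.528×10⁻⁶ mol / 1.890×10⁻⁴ mol photons = 0.0081.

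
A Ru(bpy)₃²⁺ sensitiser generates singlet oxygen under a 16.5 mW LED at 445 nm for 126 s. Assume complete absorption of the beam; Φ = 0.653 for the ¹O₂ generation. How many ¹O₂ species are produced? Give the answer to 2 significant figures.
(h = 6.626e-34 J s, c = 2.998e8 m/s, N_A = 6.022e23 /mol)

Photon energy at 445 nm: hc/λ = (6.626e-34)(2.998e8)/(445e-9) = 4.464e-19 J.
Energy delivered: (16.5 mW)(126 s) = 2.079 J.
Photons incident: 2.079 / 4.464e-19 = 4.657e18, i.e. 4.657e18/6.022e23 = 7.733e-6 mol.
Product: Φ × n_abs = 0.653 × 7.733e-6 = 5.050e-6 mol.
As a count: 5.050e-6 × 6.022e23 = 3.0e18.

3.0e18 species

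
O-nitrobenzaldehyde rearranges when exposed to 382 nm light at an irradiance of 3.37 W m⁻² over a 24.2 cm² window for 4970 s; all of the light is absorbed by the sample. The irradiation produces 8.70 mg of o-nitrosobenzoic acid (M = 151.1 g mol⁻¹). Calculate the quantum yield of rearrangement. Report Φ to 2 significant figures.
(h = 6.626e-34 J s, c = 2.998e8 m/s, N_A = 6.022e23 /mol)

Product: 8.70 mg / 151.1 g mol⁻¹ = 5.758e-5 mol.
Photon energy at 382 nm: hc/λ = (6.626e-34)(2.998e8)/(382e-9) = 5.200e-19 J.
Energy delivered: (3.37 W m⁻²)(24.2e-4 m²)(4970 s) = 40.53 J.
Photons incident: 40.53 / 5.200e-19 = 7.794e19, i.e. 7.794e19/6.022e23 = 1.294e-4 mol.
Φ = 5.758e-5 mol / 1.294e-4 mol photons = 0.44.

Φ = 0.44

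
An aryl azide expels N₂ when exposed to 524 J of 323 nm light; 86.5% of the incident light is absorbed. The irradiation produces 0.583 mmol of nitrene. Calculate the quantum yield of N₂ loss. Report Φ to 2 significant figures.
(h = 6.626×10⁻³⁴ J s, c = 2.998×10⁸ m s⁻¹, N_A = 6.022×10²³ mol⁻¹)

Φ = 0.48

Product: 0.583 mmol = 5.83×10⁻⁴ mol.
Photon energy at 323 nm: hc/λ = (6.626×10⁻³⁴)(2.998×10⁸)/(323×10⁻⁹) = 6.150×10⁻¹⁹ J.
Photons incident: 524 / 6.150×10⁻¹⁹ = 8.520×10²⁰, i.e. 8.520×10²⁰/6.022×10²³ = 0.001415 mol.
Photons absorbed: 0.865 × 0.001415 = 0.001224 mol.
Φ = 5.83×10⁻⁴ mol / 0.001224 mol photons = 0.48.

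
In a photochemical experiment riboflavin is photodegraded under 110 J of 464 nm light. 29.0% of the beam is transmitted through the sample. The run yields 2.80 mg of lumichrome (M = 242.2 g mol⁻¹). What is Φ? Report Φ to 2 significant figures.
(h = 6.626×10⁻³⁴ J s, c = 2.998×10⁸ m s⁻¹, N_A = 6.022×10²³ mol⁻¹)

Φ = 0.038

Product: 2.80 mg / 242.2 g mol⁻¹ = 1.156×10⁻⁵ mol.
Photon energy at 464 nm: hc/λ = (6.626×10⁻³⁴)(2.998×10⁸)/(464×10⁻⁹) = 4.281×10⁻¹⁹ J.
Photons incident: 110 / 4.281×10⁻¹⁹ = 2.569×10²⁰, i.e. 2.569×10²⁰/6.022×10²³ = 4.266×10⁻⁴ mol.
Fraction absorbed: 1 − 29.0/100 = 0.7100.
Photons absorbed: 0.7100 × 4.266×10⁻⁴ = 3.029×10⁻⁴ mol.
Φ = 1.156×10⁻⁵ mol / 3.029×10⁻⁴ mol photons = 0.038.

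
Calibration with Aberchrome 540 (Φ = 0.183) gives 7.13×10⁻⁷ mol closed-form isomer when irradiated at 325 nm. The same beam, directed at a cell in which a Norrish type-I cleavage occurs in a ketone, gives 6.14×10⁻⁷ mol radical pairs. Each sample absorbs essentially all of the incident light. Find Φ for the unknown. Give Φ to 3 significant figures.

Φ = 0.158

Photons absorbed by the actinometer: 7.13×10⁻⁷ / 0.183 = 3.896×10⁻⁶ mol.
Φ(unknown) = 6.14×10⁻⁷ / 3.896×10⁻⁶ = 0.158.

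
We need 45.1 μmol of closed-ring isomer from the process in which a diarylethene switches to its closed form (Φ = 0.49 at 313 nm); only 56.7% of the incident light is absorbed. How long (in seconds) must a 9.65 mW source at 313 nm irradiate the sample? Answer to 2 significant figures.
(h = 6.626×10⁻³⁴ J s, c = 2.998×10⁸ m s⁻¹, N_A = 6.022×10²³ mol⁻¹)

t ≈ 6400 s

Product: 45.1 μmol = 4.51×10⁻⁵ mol.
Photons that must be absorbed: 4.51×10⁻⁵ / 0.49 = 9.204×10⁻⁵ mol.
Incident photons needed: 9.204×10⁻⁵ / 0.567 = 1.623×10⁻⁴ mol.
Photon energy: hc/λ = 6.347×10⁻¹⁹ J; per mole, 3.822×10⁵ J mol⁻¹.
Energy required: 1.623×10⁻⁴ × 3.822×10⁵ = 62.03 J.
Time: 62.03 J / 0.00965 W = 6400 s.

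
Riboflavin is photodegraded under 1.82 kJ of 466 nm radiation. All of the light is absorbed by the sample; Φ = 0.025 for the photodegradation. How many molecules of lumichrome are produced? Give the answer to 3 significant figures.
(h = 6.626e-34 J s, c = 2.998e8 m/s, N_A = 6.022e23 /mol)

Photon energy at 466 nm: hc/λ = (6.626e-34)(2.998e8)/(466e-9) = 4.263e-19 J.
Incident energy: 1.82 kJ = 1820 J.
Photons incident: 1820 / 4.263e-19 = 4.269e21, i.e. 4.269e21/6.022e23 = 0.007089 mol.
Product: Φ × n_abs = 0.025 × 0.007089 = 1.772e-4 mol.
As a count: 1.772e-4 × 6.022e23 = 1.07e20.

1.07e20 molecules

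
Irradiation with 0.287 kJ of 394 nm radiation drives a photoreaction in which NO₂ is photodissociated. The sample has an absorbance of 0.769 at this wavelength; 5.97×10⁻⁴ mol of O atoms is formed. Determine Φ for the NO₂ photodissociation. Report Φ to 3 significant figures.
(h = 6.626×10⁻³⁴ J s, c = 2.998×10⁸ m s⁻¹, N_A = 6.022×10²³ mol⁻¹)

Φ = 0.761

Photon energy at 394 nm: hc/λ = (6.626×10⁻³⁴)(2.998×10⁸)/(394×10⁻⁹) = 5.042×10⁻¹⁹ J.
Incident energy: 0.287 kJ = 287 J.
Photons incident: 287 / 5.042×10⁻¹⁹ = 5.692×10²⁰, i.e. 5.692×10²⁰/6.022×10²³ = 9.452×10⁻⁴ mol.
Fraction absorbed: 1 − 10^(−0.769) = 0.8298.
Photons absorbed: 0.8298 × 9.452×10⁻⁴ = 7.843×10⁻⁴ mol.
Φ = 5.97×10⁻⁴ mol / 7.843×10⁻⁴ mol photons = 0.761.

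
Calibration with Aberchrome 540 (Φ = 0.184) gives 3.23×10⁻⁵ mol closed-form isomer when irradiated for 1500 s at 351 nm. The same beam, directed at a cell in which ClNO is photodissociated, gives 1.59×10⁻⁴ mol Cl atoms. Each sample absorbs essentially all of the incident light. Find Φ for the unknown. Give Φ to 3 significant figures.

Φ = 0.906

Photons absorbed by the actinometer: 3.23×10⁻⁵ / 0.184 = 1.755×10⁻⁴ mol.
Φ(unknown) = 1.59×10⁻⁴ / 1.755×10⁻⁴ = 0.906.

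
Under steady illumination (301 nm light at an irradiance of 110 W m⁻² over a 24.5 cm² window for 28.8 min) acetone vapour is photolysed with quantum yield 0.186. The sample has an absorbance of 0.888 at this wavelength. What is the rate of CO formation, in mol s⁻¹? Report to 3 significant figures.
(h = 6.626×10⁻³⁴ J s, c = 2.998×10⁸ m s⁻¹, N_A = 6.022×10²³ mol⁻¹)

1.10×10⁻⁷ mol s⁻¹

Photon energy at 301 nm: hc/λ = (6.626×10⁻³⁴)(2.998×10⁸)/(301×10⁻⁹) = 6.600×10⁻¹⁹ J.
Energy delivered: (110 W m⁻²)(24.5×10⁻⁴ m²)(1728 s) = 465.7 J.
Photons incident: 465.7 / 6.600×10⁻¹⁹ = 7.056×10²⁰, i.e. 7.056×10²⁰/6.022×10²³ = 0.001172 mol.
Fraction absorbed: 1 − 10^(−0.888) = 0.8706.
Photons absorbed: 0.8706 × 0.001172 = 0.001020 mol.
Product formed: 0.186 × 0.001020 = 1.897×10⁻⁴ mol.
Rate: 1.897×10⁻⁴ / 1728 s = 1.10×10⁻⁷ mol s⁻¹.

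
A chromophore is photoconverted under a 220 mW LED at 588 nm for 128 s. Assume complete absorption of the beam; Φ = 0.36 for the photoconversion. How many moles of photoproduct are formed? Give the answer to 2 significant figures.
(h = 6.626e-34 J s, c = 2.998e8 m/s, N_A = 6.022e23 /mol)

Photon energy at 588 nm: hc/λ = (6.626e-34)(2.998e8)/(588e-9) = 3.378e-19 J.
Energy delivered: (220 mW)(128 s) = 28.16 J.
Photons incident: 28.16 / 3.378e-19 = 8.336e19, i.e. 8.336e19/6.022e23 = 1.384e-4 mol.
Product: Φ × n_abs = 0.36 × 1.384e-4 = 4.982e-5 mol.

5.0e-5 mol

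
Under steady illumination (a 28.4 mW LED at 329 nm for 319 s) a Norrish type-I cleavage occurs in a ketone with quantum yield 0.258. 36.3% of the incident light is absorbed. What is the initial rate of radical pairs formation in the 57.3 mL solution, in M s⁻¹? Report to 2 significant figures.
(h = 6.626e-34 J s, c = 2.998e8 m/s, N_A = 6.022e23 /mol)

Photon energy at 329 nm: hc/λ = (6.626e-34)(2.998e8)/(329e-9) = 6.038e-19 J.
Energy delivered: (28.4 mW)(319 s) = 9.060 J.
Photons incident: 9.060 / 6.038e-19 = 1.500e19, i.e. 1.500e19/6.022e23 = 2.491e-5 mol.
Photons absorbed: 0.363 × 2.491e-5 = 9.042e-6 mol.
Product formed: 0.258 × 9.042e-6 = 2.333e-6 mol.
Rate: 2.333e-6 mol / (319 s × 0.0573 L) = 1.3e-7 M s⁻¹.

1.3e-7 M s⁻¹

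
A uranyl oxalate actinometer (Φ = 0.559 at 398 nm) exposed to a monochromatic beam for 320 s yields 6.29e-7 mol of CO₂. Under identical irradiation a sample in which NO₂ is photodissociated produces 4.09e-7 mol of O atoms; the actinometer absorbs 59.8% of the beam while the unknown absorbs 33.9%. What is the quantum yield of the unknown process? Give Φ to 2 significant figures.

Φ = 0.64

Photons absorbed by the actinometer: 6.29e-7 / 0.559 = 1.125e-6 mol.
Incident flux: 1.125e-6 / 0.598 = 1.881e-6 einstein.
Absorbed by unknown: 0.339 × 1.881e-6 = 6.377e-7 mol.
Φ(unknown) = 4.09e-7 / 6.377e-7 = 0.64.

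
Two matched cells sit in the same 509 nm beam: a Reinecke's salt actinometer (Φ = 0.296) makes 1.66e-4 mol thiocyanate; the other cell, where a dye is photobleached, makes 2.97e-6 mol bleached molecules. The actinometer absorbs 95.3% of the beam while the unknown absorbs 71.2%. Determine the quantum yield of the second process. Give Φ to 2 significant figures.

Photons absorbed by the actinometer: 1.66e-4 / 0.296 = 5.608e-4 mol.
Incident flux: 5.608e-4 / 0.953 = 5.885e-4 einstein.
Absorbed by unknown: 0.712 × 5.885e-4 = 4.190e-4 mol.
Φ(unknown) = 2.97e-6 / 4.190e-4 = 0.0071.

Φ = 0.0071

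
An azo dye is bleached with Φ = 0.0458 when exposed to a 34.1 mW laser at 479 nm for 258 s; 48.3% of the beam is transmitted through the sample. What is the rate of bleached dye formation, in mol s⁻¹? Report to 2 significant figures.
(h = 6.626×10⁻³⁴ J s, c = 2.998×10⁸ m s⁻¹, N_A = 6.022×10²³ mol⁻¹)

Photon energy at 479 nm: hc/λ = (6.626×10⁻³⁴)(2.998×10⁸)/(479×10⁻⁹) = 4.147×10⁻¹⁹ J.
Energy delivered: (34.1 mW)(258 s) = 8.798 J.
Photons incident: 8.798 / 4.147×10⁻¹⁹ = 2.122×10¹⁹, i.e. 2.122×10¹⁹/6.022×10²³ = 3.524×10⁻⁵ mol.
Fraction absorbed: 1 − 48.3/100 = 0.5170.
Photons absorbed: 0.5170 × 3.524×10⁻⁵ = 1.822×10⁻⁵ mol.
Product formed: 0.0458 × 1.822×10⁻⁵ = 8.345×10⁻⁷ mol.
Rate: 8.345×10⁻⁷ / 258 s = 3.2×10⁻⁹ mol s⁻¹.

3.2×10⁻⁹ mol s⁻¹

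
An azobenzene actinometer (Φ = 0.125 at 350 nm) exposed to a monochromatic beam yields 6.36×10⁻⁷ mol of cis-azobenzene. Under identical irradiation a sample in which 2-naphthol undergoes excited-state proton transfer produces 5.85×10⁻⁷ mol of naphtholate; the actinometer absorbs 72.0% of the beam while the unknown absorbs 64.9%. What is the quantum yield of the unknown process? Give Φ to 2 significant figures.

Photons absorbed by the actinometer: 6.36×10⁻⁷ / 0.125 = 5.088×10⁻⁶ mol.
Incident flux: 5.088×10⁻⁶ / 0.720 = 7.067×10⁻⁶ einstein.
Absorbed by unknown: 0.649 × 7.067×10⁻⁶ = 4.586×10⁻⁶ mol.
Φ(unknown) = 5.85×10⁻⁷ / 4.586×10⁻⁶ = 0.13.

Φ = 0.13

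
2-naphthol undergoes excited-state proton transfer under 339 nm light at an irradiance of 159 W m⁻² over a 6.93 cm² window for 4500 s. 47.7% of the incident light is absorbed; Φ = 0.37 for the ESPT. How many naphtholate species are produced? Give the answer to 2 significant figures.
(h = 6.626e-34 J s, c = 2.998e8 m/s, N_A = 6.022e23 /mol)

Photon energy at 339 nm: hc/λ = (6.626e-34)(2.998e8)/(339e-9) = 5.860e-19 J.
Energy delivered: (159 W m⁻²)(6.93e-4 m²)(4500 s) = 495.8 J.
Photons incident: 495.8 / 5.860e-19 = 8.461e20, i.e. 8.461e20/6.022e23 = 0.001405 mol.
Photons absorbed: 0.477 × 0.001405 = 6.702e-4 mol.
Product: Φ × n_abs = 0.37 × 6.702e-4 = 2.480e-4 mol.
As a count: 2.480e-4 × 6.022e23 = 1.5e20.

1.5e20 species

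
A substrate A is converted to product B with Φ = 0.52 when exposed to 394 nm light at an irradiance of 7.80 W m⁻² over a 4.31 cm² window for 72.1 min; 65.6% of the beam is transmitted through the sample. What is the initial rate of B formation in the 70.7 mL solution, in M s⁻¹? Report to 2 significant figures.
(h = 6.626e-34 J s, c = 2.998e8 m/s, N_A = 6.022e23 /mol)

Photon energy at 394 nm: hc/λ = (6.626e-34)(2.998e8)/(394e-9) = 5.042e-19 J.
Energy delivered: (7.80 W m⁻²)(4.31e-4 m²)(4326 s) = 14.54 J.
Photons incident: 14.54 / 5.042e-19 = 2.884e19, i.e. 2.884e19/6.022e23 = 4.789e-5 mol.
Fraction absorbed: 1 − 65.6/100 = 0.3440.
Photons absorbed: 0.3440 × 4.789e-5 = 1.647e-5 mol.
Product formed: 0.52 × 1.647e-5 = 8.564e-6 mol.
Rate: 8.564e-6 mol / (4326 s × 0.0707 L) = 2.8e-8 M s⁻¹.

2.8e-8 M s⁻¹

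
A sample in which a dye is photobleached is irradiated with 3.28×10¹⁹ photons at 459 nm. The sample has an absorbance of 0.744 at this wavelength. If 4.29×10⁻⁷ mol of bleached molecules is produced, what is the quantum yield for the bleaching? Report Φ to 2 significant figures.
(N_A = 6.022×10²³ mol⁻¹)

Φ = 0.0096

Moles of photons: 3.28×10¹⁹ / 6.022×10²³ = 5.447×10⁻⁵ mol.
Fraction absorbed: 1 − 10^(−0.744) = 0.8197.
Photons absorbed: 0.8197 × 5.447×10⁻⁵ = 4.465×10⁻⁵ mol.
Φ = 4.29×10⁻⁷ mol / 4.465×10⁻⁵ mol photons = 0.0096.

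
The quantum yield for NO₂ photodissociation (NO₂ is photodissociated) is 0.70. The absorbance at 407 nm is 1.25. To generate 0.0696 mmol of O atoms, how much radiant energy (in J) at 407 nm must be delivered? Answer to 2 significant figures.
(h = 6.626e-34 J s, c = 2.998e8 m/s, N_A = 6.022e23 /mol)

31 J

Product: 0.0696 mmol = 6.96e-5 mol.
Photons that must be absorbed: 6.96e-5 / 0.70 = 9.943e-5 mol.
Fraction absorbed: 1 − 10^(−1.25) = 0.9438.
Incident photons needed: 9.943e-5 / 0.9438 = 1.054e-4 mol.
Photon energy: hc/λ = 4.881e-19 J; per mole, 2.939e5 J mol⁻¹.
Energy required: 1.054e-4 × 2.939e5 = 31 J.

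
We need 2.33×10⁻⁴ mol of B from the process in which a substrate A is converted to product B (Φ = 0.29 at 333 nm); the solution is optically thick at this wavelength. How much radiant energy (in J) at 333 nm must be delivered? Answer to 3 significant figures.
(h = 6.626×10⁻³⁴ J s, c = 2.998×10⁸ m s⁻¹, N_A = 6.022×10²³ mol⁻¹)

289 J

Photons that must be absorbed: 2.33×10⁻⁴ / 0.29 = 8.034×10⁻⁴ mol.
Photon energy: hc/λ = 5.965×10⁻¹⁹ J; per mole, 3.592×10⁵ J mol⁻¹.
Energy required: 8.034×10⁻⁴ × 3.592×10⁵ = 289 J.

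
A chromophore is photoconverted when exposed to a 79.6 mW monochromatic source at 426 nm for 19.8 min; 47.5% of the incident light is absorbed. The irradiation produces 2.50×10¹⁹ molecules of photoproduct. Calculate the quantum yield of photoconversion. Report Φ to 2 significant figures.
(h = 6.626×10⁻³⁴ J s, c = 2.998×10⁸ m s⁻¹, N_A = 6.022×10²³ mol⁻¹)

Φ = 0.26

Product: 2.50×10¹⁹ / 6.022×10²³ = 4.151×10⁻⁵ mol.
Photon energy at 426 nm: hc/λ = (6.626×10⁻³⁴)(2.998×10⁸)/(426×10⁻⁹) = 4.663×10⁻¹⁹ J.
Energy delivered: (79.6 mW)(1188 s) = 94.56 J.
Photons incident: 94.56 / 4.663×10⁻¹⁹ = 2.028×10²⁰, i.e. 2.028×10²⁰/6.022×10²³ = 3.368×10⁻⁴ mol.
Photons absorbed: 0.475 × 3.368×10⁻⁴ = 1.600×10⁻⁴ mol.
Φ = 4.151×10⁻⁵ mol / 1.600×10⁻⁴ mol photons = 0.26.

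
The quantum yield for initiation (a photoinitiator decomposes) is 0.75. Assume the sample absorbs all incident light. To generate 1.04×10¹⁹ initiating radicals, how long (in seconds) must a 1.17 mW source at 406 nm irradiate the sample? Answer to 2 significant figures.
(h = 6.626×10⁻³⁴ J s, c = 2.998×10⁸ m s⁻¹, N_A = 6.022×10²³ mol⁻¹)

Product: 1.04×10¹⁹ / 6.022×10²³ = 1.727×10⁻⁵ mol.
Photons that must be absorbed: 1.727×10⁻⁵ / 0.75 = 2.303×10⁻⁵ mol.
Photon energy: hc/λ = 4.893×10⁻¹⁹ J; per mole, 2.947×10⁵ J mol⁻¹.
Energy required: 2.303×10⁻⁵ × 2.947×10⁵ = 6.787 J.
Time: 6.787 J / 0.00117 W = 5800 s.

t ≈ 5800 s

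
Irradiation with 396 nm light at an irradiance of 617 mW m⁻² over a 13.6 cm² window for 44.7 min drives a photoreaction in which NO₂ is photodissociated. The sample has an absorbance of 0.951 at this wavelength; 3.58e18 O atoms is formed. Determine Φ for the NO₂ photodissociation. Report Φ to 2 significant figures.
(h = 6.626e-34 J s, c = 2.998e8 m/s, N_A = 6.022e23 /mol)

Φ = 0.90

Product: 3.58e18 / 6.022e23 = 5.945e-6 mol.
Photon energy at 396 nm: hc/λ = (6.626e-34)(2.998e8)/(396e-9) = 5.016e-19 J.
Energy delivered: (617 mW m⁻²)(13.6e-4 m²)(2682 s) = 2.251 J.
Photons incident: 2.251 / 5.016e-19 = 4.488e18, i.e. 4.488e18/6.022e23 = 7.453e-6 mol.
Fraction absorbed: 1 − 10^(−0.951) = 0.8881.
Photons absorbed: 0.8881 × 7.453e-6 = 6.619e-6 mol.
Φ = 5.945e-6 mol / 6.619e-6 mol photons = 0.90.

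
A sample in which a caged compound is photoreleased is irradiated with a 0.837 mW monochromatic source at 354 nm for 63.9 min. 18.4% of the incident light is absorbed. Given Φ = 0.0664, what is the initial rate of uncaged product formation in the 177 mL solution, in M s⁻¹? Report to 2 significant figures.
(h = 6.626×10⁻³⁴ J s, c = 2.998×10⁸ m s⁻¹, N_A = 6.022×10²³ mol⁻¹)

Photon energy at 354 nm: hc/λ = (6.626×10⁻³⁴)(2.998×10⁸)/(354×10⁻⁹) = 5.612×10⁻¹⁹ J.
Energy delivered: (0.837 mW)(3834 s) = 3.209 J.
Photons incident: 3.209 / 5.612×10⁻¹⁹ = 5.718×10¹⁸, i.e. 5.718×10¹⁸/6.022×10²³ = 9.495×10⁻⁶ mol.
Photons absorbed: 0.184 × 9.495×10⁻⁶ = 1.747×10⁻⁶ mol.
Product formed: 0.0664 × 1.747×10⁻⁶ = 1.160×10⁻⁷ mol.
Rate: 1.160×10⁻⁷ mol / (3834 s × 0.177 L) = 1.7×10⁻¹⁰ M s⁻¹.

1.7×10⁻¹⁰ M s⁻¹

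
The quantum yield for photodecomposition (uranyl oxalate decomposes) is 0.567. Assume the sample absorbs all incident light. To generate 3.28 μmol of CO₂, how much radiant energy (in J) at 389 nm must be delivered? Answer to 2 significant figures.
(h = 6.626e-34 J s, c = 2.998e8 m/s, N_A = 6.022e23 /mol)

Product: 3.28 μmol = 3.28e-6 mol.
Photons that must be absorbed: 3.28e-6 / 0.567 = 5.785e-6 mol.
Photon energy: hc/λ = 5.107e-19 J; per mole, 3.075e5 J mol⁻¹.
Energy required: 5.785e-6 × 3.075e5 = 1.8 J.

1.8 J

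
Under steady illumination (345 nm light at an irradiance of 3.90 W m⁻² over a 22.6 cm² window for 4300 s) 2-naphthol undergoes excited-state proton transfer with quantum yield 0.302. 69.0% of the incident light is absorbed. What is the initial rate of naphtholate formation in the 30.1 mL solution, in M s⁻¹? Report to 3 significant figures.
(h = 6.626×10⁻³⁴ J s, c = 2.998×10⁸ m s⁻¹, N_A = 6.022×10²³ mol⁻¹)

1.76×10⁻⁷ M s⁻¹

Photon energy at 345 nm: hc/λ = (6.626×10⁻³⁴)(2.998×10⁸)/(345×10⁻⁹) = 5.758×10⁻¹⁹ J.
Energy delivered: (3.90 W m⁻²)(22.6×10⁻⁴ m²)(4300 s) = 37.90 J.
Photons incident: 37.90 / 5.758×10⁻¹⁹ = 6.582×10¹⁹, i.e. 6.582×10¹⁹/6.022×10²³ = 1.093×10⁻⁴ mol.
Photons absorbed: 0.690 × 1.093×10⁻⁴ = 7.542×10⁻⁵ mol.
Product formed: 0.302 × 7.542×10⁻⁵ = 2.278×10⁻⁵ mol.
Rate: 2.278×10⁻⁵ mol / (4300 s × 0.0301 L) = 1.76×10⁻⁷ M s⁻¹.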